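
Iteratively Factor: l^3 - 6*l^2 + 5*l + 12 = (l - 4)*(l^2 - 2*l - 3) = (l - 4)*(l - 3)*(l + 1)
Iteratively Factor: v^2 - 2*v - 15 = (v - 5)*(v + 3)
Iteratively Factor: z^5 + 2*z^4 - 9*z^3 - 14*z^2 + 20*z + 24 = (z + 3)*(z^4 - z^3 - 6*z^2 + 4*z + 8) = (z + 2)*(z + 3)*(z^3 - 3*z^2 + 4) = (z + 1)*(z + 2)*(z + 3)*(z^2 - 4*z + 4) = (z - 2)*(z + 1)*(z + 2)*(z + 3)*(z - 2)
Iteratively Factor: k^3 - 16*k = (k - 4)*(k^2 + 4*k) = (k - 4)*(k + 4)*(k)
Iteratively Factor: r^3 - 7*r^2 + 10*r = (r)*(r^2 - 7*r + 10) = r*(r - 2)*(r - 5)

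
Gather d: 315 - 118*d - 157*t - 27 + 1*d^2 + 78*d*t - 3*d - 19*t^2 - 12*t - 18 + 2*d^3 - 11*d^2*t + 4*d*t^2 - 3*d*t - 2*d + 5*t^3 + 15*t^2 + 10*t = 2*d^3 + d^2*(1 - 11*t) + d*(4*t^2 + 75*t - 123) + 5*t^3 - 4*t^2 - 159*t + 270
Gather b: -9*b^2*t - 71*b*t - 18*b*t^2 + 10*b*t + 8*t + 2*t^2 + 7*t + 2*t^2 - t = -9*b^2*t + b*(-18*t^2 - 61*t) + 4*t^2 + 14*t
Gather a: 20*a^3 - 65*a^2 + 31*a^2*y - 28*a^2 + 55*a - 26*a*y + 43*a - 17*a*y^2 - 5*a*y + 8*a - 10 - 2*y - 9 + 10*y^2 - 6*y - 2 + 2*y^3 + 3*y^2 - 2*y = 20*a^3 + a^2*(31*y - 93) + a*(-17*y^2 - 31*y + 106) + 2*y^3 + 13*y^2 - 10*y - 21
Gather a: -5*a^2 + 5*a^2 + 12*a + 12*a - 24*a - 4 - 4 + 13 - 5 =0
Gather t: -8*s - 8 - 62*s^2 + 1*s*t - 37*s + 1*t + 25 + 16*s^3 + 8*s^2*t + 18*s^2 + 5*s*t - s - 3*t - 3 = 16*s^3 - 44*s^2 - 46*s + t*(8*s^2 + 6*s - 2) + 14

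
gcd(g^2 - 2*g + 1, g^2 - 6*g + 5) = g - 1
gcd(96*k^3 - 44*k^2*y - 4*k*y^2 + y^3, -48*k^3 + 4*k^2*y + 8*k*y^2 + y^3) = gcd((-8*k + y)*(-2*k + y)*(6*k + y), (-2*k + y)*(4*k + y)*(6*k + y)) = -12*k^2 + 4*k*y + y^2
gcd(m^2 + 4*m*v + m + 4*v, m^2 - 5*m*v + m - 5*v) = m + 1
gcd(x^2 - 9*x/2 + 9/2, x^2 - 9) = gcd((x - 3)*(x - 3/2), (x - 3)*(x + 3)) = x - 3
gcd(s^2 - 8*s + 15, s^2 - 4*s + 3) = s - 3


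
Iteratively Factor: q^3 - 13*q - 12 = (q - 4)*(q^2 + 4*q + 3) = (q - 4)*(q + 3)*(q + 1)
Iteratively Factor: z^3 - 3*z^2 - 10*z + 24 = (z - 4)*(z^2 + z - 6) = (z - 4)*(z + 3)*(z - 2)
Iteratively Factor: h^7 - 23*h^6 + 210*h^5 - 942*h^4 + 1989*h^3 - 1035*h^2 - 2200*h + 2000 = (h - 4)*(h^6 - 19*h^5 + 134*h^4 - 406*h^3 + 365*h^2 + 425*h - 500) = (h - 4)*(h + 1)*(h^5 - 20*h^4 + 154*h^3 - 560*h^2 + 925*h - 500) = (h - 5)*(h - 4)*(h + 1)*(h^4 - 15*h^3 + 79*h^2 - 165*h + 100) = (h - 5)*(h - 4)^2*(h + 1)*(h^3 - 11*h^2 + 35*h - 25) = (h - 5)^2*(h - 4)^2*(h + 1)*(h^2 - 6*h + 5) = (h - 5)^2*(h - 4)^2*(h - 1)*(h + 1)*(h - 5)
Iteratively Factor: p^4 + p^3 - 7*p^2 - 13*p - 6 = (p - 3)*(p^3 + 4*p^2 + 5*p + 2) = (p - 3)*(p + 1)*(p^2 + 3*p + 2) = (p - 3)*(p + 1)^2*(p + 2)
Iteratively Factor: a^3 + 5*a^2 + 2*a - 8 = (a - 1)*(a^2 + 6*a + 8) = (a - 1)*(a + 4)*(a + 2)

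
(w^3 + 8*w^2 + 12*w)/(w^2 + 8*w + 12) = w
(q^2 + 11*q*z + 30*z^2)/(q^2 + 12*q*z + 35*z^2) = (q + 6*z)/(q + 7*z)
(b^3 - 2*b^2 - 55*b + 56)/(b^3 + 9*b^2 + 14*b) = (b^2 - 9*b + 8)/(b*(b + 2))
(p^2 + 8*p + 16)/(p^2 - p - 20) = (p + 4)/(p - 5)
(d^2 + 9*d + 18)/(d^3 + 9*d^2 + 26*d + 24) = (d + 6)/(d^2 + 6*d + 8)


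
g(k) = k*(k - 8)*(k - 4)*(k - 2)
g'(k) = k*(k - 8)*(k - 4) + k*(k - 8)*(k - 2) + k*(k - 4)*(k - 2) + (k - 8)*(k - 4)*(k - 2) = 4*k^3 - 42*k^2 + 112*k - 64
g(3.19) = 14.79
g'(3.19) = -4.27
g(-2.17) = 567.81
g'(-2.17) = -545.69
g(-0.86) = 105.91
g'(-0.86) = -193.93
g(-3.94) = 2218.75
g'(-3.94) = -1401.92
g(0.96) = -21.37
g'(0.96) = 8.35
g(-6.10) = 7036.48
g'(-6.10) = -3217.94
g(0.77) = -22.12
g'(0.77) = -0.84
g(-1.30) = 211.45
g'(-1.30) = -289.37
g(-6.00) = 6720.00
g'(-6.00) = -3112.00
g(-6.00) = 6720.00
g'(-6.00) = -3112.00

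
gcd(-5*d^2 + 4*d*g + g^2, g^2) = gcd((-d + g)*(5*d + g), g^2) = 1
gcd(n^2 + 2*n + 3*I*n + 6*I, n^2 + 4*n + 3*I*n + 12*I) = n + 3*I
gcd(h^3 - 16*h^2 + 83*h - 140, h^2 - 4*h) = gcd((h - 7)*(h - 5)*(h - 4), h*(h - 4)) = h - 4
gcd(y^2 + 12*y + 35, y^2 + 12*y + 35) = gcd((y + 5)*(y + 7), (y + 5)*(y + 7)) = y^2 + 12*y + 35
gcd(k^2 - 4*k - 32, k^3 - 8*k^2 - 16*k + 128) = k^2 - 4*k - 32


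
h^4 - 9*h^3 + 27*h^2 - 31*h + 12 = (h - 4)*(h - 3)*(h - 1)^2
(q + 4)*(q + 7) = q^2 + 11*q + 28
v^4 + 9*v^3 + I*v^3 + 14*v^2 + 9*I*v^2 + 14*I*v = v*(v + 2)*(v + 7)*(v + I)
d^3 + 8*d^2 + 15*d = d*(d + 3)*(d + 5)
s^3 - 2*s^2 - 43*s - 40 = (s - 8)*(s + 1)*(s + 5)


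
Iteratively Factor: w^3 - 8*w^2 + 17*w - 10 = (w - 1)*(w^2 - 7*w + 10) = (w - 5)*(w - 1)*(w - 2)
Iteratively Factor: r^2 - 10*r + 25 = (r - 5)*(r - 5)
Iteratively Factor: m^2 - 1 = (m - 1)*(m + 1)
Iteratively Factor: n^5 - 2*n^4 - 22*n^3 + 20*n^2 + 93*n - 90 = (n - 5)*(n^4 + 3*n^3 - 7*n^2 - 15*n + 18) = (n - 5)*(n + 3)*(n^3 - 7*n + 6) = (n - 5)*(n - 2)*(n + 3)*(n^2 + 2*n - 3) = (n - 5)*(n - 2)*(n - 1)*(n + 3)*(n + 3)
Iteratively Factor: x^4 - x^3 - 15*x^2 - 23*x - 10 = (x + 2)*(x^3 - 3*x^2 - 9*x - 5) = (x - 5)*(x + 2)*(x^2 + 2*x + 1) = (x - 5)*(x + 1)*(x + 2)*(x + 1)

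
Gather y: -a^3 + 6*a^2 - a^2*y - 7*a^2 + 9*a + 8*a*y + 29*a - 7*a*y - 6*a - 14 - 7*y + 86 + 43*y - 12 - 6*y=-a^3 - a^2 + 32*a + y*(-a^2 + a + 30) + 60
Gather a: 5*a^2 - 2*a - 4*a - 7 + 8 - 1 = 5*a^2 - 6*a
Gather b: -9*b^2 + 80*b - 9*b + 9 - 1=-9*b^2 + 71*b + 8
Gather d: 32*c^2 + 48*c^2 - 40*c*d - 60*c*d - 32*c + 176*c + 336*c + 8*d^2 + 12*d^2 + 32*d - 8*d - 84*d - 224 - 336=80*c^2 + 480*c + 20*d^2 + d*(-100*c - 60) - 560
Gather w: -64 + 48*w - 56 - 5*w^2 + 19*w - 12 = -5*w^2 + 67*w - 132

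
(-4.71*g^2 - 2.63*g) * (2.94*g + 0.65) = -13.8474*g^3 - 10.7937*g^2 - 1.7095*g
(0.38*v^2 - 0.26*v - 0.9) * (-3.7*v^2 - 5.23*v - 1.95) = -1.406*v^4 - 1.0254*v^3 + 3.9488*v^2 + 5.214*v + 1.755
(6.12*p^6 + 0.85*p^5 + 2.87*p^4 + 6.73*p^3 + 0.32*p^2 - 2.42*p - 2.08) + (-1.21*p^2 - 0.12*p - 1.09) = 6.12*p^6 + 0.85*p^5 + 2.87*p^4 + 6.73*p^3 - 0.89*p^2 - 2.54*p - 3.17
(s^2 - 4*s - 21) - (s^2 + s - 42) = 21 - 5*s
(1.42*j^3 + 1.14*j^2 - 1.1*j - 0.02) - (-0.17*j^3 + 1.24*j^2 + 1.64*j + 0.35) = 1.59*j^3 - 0.1*j^2 - 2.74*j - 0.37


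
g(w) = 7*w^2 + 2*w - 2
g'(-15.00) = -208.00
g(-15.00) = 1543.00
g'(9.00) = 128.00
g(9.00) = 583.00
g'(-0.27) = -1.78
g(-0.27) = -2.03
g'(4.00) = 58.00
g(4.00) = 118.00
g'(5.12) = 73.68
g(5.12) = 191.74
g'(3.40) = 49.60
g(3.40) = 85.72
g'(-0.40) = -3.60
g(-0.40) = -1.68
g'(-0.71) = -7.94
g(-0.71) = 0.11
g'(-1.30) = -16.20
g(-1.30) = 7.23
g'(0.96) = 15.44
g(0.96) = 6.37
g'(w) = 14*w + 2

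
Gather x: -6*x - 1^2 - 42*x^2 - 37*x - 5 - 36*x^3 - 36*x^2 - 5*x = -36*x^3 - 78*x^2 - 48*x - 6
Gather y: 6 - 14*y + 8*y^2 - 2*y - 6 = 8*y^2 - 16*y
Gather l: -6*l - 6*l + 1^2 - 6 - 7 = -12*l - 12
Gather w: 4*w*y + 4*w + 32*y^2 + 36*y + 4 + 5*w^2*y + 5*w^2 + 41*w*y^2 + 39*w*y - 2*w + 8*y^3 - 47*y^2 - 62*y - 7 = w^2*(5*y + 5) + w*(41*y^2 + 43*y + 2) + 8*y^3 - 15*y^2 - 26*y - 3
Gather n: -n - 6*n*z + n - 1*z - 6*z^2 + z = -6*n*z - 6*z^2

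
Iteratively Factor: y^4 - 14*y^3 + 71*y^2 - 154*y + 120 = (y - 4)*(y^3 - 10*y^2 + 31*y - 30) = (y - 4)*(y - 2)*(y^2 - 8*y + 15) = (y - 4)*(y - 3)*(y - 2)*(y - 5)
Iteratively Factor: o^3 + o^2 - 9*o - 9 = (o + 1)*(o^2 - 9) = (o - 3)*(o + 1)*(o + 3)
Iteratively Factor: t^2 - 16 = (t - 4)*(t + 4)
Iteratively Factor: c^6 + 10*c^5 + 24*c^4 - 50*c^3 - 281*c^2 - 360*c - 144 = (c + 4)*(c^5 + 6*c^4 - 50*c^2 - 81*c - 36) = (c + 3)*(c + 4)*(c^4 + 3*c^3 - 9*c^2 - 23*c - 12) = (c + 3)*(c + 4)^2*(c^3 - c^2 - 5*c - 3) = (c - 3)*(c + 3)*(c + 4)^2*(c^2 + 2*c + 1) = (c - 3)*(c + 1)*(c + 3)*(c + 4)^2*(c + 1)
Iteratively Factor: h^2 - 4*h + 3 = (h - 3)*(h - 1)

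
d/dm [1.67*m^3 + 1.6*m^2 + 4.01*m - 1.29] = 5.01*m^2 + 3.2*m + 4.01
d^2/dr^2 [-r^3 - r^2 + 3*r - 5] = -6*r - 2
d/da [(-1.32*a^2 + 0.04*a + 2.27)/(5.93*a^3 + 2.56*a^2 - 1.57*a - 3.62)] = (7.8276*a^4 - 0.4744*a^3 - 38.4133*a^2 - 2.0656*a + 3.4191)/(35.1649*a^6 + 30.3616*a^5 - 12.0666*a^4 - 50.9716*a^3 - 16.0695*a^2 + 11.3668*a + 13.1044)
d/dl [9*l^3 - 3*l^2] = 3*l*(9*l - 2)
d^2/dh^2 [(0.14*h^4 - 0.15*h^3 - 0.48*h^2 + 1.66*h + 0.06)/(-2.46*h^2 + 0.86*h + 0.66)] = (-1.694448*h^6 + 1.777104*h^5 + 0.742559999999997*h^4 - 18.6228*h^3 + 2.276424*h^2 - 15.0174*h + 2.019024)/(14.886936*h^6 - 15.613128*h^5 - 6.52392*h^4 + 7.74172*h^3 + 1.75032*h^2 - 1.123848*h - 0.287496)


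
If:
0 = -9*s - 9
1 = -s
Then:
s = -1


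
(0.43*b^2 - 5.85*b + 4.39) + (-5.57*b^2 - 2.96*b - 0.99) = -5.14*b^2 - 8.81*b + 3.4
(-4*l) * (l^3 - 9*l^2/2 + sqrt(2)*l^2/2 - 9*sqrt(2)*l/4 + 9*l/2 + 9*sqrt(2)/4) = -4*l^4 - 2*sqrt(2)*l^3 + 18*l^3 - 18*l^2 + 9*sqrt(2)*l^2 - 9*sqrt(2)*l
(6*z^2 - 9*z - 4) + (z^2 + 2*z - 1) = 7*z^2 - 7*z - 5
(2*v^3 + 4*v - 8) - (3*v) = 2*v^3 + v - 8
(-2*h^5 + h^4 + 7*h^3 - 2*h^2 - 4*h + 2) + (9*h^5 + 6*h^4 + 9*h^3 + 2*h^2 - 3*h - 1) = 7*h^5 + 7*h^4 + 16*h^3 - 7*h + 1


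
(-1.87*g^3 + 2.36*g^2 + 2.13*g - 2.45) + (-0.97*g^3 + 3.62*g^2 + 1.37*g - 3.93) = -2.84*g^3 + 5.98*g^2 + 3.5*g - 6.38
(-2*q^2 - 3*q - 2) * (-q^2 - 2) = 2*q^4 + 3*q^3 + 6*q^2 + 6*q + 4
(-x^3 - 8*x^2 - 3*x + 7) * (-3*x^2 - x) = 3*x^5 + 25*x^4 + 17*x^3 - 18*x^2 - 7*x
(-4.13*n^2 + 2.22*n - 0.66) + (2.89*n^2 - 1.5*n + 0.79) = -1.24*n^2 + 0.72*n + 0.13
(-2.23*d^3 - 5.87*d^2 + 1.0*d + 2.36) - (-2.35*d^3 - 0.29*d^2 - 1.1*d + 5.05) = 0.12*d^3 - 5.58*d^2 + 2.1*d - 2.69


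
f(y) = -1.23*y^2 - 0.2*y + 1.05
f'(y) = -2.46*y - 0.2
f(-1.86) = -2.83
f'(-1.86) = 4.38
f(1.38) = -1.57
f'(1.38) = -3.59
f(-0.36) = 0.96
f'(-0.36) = 0.69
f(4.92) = -29.71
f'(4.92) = -12.30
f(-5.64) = -36.95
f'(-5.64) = 13.67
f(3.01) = -10.70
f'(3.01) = -7.60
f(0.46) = 0.70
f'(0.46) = -1.33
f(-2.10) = -3.95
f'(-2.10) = 4.97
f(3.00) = -10.62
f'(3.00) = -7.58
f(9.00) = -100.38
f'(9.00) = -22.34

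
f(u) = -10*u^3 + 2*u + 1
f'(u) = 2 - 30*u^2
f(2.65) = -179.80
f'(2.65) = -208.68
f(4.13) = -695.19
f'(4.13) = -509.71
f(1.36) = -21.43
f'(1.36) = -53.49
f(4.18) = -720.99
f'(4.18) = -522.17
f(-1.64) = 41.83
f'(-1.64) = -78.69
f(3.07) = -282.20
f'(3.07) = -280.75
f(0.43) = 1.06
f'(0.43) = -3.55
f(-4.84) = 1125.12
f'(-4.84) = -700.77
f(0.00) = 1.00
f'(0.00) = 2.00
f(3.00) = -263.00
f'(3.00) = -268.00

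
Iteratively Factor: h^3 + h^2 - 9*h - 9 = (h - 3)*(h^2 + 4*h + 3) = (h - 3)*(h + 1)*(h + 3)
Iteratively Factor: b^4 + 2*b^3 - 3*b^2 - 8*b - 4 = (b + 1)*(b^3 + b^2 - 4*b - 4) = (b + 1)^2*(b^2 - 4) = (b - 2)*(b + 1)^2*(b + 2)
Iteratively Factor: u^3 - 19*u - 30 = (u - 5)*(u^2 + 5*u + 6) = (u - 5)*(u + 2)*(u + 3)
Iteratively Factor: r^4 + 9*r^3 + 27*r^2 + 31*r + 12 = (r + 3)*(r^3 + 6*r^2 + 9*r + 4) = (r + 3)*(r + 4)*(r^2 + 2*r + 1) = (r + 1)*(r + 3)*(r + 4)*(r + 1)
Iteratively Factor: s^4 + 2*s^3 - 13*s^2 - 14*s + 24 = (s + 2)*(s^3 - 13*s + 12) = (s - 3)*(s + 2)*(s^2 + 3*s - 4) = (s - 3)*(s + 2)*(s + 4)*(s - 1)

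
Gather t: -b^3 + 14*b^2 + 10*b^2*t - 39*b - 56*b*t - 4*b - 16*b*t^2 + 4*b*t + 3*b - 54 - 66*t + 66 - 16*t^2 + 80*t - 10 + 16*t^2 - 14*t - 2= -b^3 + 14*b^2 - 16*b*t^2 - 40*b + t*(10*b^2 - 52*b)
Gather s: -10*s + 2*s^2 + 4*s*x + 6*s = 2*s^2 + s*(4*x - 4)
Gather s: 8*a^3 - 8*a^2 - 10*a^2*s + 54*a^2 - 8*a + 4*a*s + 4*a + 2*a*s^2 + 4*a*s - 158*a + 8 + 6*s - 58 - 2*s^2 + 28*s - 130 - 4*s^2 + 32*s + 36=8*a^3 + 46*a^2 - 162*a + s^2*(2*a - 6) + s*(-10*a^2 + 8*a + 66) - 144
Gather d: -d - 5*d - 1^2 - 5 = -6*d - 6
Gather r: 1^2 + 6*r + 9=6*r + 10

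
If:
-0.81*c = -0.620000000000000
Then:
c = 0.77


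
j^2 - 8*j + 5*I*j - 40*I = (j - 8)*(j + 5*I)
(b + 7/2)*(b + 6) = b^2 + 19*b/2 + 21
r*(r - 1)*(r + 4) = r^3 + 3*r^2 - 4*r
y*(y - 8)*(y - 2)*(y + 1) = y^4 - 9*y^3 + 6*y^2 + 16*y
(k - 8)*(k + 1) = k^2 - 7*k - 8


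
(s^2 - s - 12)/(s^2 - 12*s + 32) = (s + 3)/(s - 8)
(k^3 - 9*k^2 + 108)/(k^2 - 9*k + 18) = (k^2 - 3*k - 18)/(k - 3)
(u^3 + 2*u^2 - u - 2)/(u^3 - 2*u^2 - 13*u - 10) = (u - 1)/(u - 5)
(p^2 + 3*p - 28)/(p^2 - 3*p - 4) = (p + 7)/(p + 1)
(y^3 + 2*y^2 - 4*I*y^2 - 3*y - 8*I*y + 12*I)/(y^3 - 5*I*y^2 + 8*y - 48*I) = (y^2 + 2*y - 3)/(y^2 - I*y + 12)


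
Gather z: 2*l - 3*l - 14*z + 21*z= -l + 7*z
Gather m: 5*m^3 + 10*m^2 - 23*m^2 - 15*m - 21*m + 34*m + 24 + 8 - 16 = 5*m^3 - 13*m^2 - 2*m + 16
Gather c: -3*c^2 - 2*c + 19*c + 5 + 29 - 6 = -3*c^2 + 17*c + 28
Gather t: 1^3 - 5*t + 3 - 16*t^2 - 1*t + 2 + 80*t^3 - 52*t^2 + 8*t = 80*t^3 - 68*t^2 + 2*t + 6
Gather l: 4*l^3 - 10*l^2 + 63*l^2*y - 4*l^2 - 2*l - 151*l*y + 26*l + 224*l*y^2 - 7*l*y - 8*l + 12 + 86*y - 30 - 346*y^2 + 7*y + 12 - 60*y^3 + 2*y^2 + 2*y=4*l^3 + l^2*(63*y - 14) + l*(224*y^2 - 158*y + 16) - 60*y^3 - 344*y^2 + 95*y - 6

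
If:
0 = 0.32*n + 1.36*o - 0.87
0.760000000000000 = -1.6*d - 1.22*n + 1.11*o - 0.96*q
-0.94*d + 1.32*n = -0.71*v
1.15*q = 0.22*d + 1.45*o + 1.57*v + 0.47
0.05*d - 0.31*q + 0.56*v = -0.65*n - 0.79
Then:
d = -0.57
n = -0.65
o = 0.79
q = 1.90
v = 0.44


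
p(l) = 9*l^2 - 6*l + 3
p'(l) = 18*l - 6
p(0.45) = 2.12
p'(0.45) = 2.10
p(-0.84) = 14.39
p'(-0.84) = -21.12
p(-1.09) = 20.23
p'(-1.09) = -25.62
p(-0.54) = 8.86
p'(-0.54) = -15.72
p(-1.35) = 27.50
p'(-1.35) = -30.30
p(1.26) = 9.73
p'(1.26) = 16.68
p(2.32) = 37.52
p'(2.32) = 35.76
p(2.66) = 50.72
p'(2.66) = 41.88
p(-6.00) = 363.00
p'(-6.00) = -114.00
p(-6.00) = 363.00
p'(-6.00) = -114.00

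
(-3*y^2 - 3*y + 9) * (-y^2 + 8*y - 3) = 3*y^4 - 21*y^3 - 24*y^2 + 81*y - 27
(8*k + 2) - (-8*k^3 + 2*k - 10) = 8*k^3 + 6*k + 12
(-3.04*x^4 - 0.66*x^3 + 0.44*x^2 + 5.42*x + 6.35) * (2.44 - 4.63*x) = 14.0752*x^5 - 4.3618*x^4 - 3.6476*x^3 - 24.021*x^2 - 16.1757*x + 15.494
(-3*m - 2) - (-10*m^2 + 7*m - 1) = 10*m^2 - 10*m - 1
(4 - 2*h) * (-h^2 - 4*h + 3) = 2*h^3 + 4*h^2 - 22*h + 12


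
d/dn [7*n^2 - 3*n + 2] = 14*n - 3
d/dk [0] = 0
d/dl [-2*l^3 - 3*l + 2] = -6*l^2 - 3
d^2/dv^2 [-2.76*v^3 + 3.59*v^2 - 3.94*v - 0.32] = 7.18 - 16.56*v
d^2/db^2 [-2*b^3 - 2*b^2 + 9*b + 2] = -12*b - 4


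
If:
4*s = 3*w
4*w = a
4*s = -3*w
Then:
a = 0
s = 0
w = 0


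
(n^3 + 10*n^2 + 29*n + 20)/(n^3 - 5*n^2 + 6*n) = (n^3 + 10*n^2 + 29*n + 20)/(n*(n^2 - 5*n + 6))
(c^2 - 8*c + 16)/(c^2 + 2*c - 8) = (c^2 - 8*c + 16)/(c^2 + 2*c - 8)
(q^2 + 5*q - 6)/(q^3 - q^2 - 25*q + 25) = (q + 6)/(q^2 - 25)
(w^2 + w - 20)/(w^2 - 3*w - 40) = (w - 4)/(w - 8)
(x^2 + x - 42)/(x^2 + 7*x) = (x - 6)/x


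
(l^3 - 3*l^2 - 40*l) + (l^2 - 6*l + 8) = l^3 - 2*l^2 - 46*l + 8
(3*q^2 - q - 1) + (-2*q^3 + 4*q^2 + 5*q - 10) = -2*q^3 + 7*q^2 + 4*q - 11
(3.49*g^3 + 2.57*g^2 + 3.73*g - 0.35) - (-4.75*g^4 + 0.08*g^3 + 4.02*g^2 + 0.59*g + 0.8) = 4.75*g^4 + 3.41*g^3 - 1.45*g^2 + 3.14*g - 1.15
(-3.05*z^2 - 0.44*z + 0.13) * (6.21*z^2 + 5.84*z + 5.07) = -18.9405*z^4 - 20.5444*z^3 - 17.2258*z^2 - 1.4716*z + 0.6591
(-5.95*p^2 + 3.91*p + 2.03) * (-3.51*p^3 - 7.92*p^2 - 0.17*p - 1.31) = 20.8845*p^5 + 33.3999*p^4 - 37.081*p^3 - 8.9478*p^2 - 5.4672*p - 2.6593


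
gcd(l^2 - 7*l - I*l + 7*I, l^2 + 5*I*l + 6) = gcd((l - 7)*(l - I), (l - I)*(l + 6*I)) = l - I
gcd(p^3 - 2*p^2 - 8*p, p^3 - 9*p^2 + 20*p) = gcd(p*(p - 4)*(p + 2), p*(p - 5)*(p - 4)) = p^2 - 4*p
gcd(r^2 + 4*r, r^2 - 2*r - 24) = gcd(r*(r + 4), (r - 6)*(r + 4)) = r + 4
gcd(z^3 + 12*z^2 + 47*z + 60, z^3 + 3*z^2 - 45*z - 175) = z + 5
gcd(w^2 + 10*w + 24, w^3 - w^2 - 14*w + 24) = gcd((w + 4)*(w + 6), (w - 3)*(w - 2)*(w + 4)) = w + 4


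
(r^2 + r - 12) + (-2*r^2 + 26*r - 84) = -r^2 + 27*r - 96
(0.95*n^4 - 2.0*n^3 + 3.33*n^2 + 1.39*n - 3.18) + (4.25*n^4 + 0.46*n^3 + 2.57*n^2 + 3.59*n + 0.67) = 5.2*n^4 - 1.54*n^3 + 5.9*n^2 + 4.98*n - 2.51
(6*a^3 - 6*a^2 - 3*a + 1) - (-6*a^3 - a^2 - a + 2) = 12*a^3 - 5*a^2 - 2*a - 1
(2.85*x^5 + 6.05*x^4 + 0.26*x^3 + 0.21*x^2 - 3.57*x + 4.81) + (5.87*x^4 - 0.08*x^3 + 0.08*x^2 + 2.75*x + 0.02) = 2.85*x^5 + 11.92*x^4 + 0.18*x^3 + 0.29*x^2 - 0.82*x + 4.83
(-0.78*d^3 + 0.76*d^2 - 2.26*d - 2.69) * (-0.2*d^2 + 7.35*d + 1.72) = 0.156*d^5 - 5.885*d^4 + 4.6964*d^3 - 14.7658*d^2 - 23.6587*d - 4.6268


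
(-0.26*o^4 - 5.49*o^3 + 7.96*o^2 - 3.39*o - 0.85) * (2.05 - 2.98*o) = 0.7748*o^5 + 15.8272*o^4 - 34.9753*o^3 + 26.4202*o^2 - 4.4165*o - 1.7425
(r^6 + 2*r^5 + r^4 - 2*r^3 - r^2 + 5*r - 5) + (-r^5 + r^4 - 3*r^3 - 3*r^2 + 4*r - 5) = r^6 + r^5 + 2*r^4 - 5*r^3 - 4*r^2 + 9*r - 10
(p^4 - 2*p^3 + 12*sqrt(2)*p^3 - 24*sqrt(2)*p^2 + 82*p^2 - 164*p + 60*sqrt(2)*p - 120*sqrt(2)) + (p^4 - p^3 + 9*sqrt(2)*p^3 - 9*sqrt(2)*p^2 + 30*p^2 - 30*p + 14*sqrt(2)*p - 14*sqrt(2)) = 2*p^4 - 3*p^3 + 21*sqrt(2)*p^3 - 33*sqrt(2)*p^2 + 112*p^2 - 194*p + 74*sqrt(2)*p - 134*sqrt(2)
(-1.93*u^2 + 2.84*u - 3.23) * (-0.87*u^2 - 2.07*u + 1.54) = 1.6791*u^4 + 1.5243*u^3 - 6.0409*u^2 + 11.0597*u - 4.9742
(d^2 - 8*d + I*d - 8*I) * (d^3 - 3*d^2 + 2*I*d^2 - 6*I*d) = d^5 - 11*d^4 + 3*I*d^4 + 22*d^3 - 33*I*d^3 + 22*d^2 + 72*I*d^2 - 48*d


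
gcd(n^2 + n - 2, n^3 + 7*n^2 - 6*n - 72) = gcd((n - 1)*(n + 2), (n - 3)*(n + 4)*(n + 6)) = 1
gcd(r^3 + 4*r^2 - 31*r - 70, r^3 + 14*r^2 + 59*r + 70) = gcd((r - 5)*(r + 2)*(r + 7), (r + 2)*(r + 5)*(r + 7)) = r^2 + 9*r + 14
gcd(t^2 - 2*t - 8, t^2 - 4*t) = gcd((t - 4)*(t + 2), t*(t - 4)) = t - 4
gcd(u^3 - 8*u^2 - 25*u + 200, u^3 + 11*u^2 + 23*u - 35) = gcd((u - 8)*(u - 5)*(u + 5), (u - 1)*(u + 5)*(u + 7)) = u + 5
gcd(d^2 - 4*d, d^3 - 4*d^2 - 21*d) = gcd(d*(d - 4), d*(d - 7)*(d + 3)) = d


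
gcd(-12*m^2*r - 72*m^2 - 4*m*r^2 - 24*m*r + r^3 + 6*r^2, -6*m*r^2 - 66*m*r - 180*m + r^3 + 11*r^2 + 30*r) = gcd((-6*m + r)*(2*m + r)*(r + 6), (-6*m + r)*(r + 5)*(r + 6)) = -6*m*r - 36*m + r^2 + 6*r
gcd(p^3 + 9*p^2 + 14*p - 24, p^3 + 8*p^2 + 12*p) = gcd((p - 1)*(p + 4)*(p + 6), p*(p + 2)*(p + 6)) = p + 6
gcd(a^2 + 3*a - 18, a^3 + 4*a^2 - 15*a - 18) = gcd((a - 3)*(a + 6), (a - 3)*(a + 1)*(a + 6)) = a^2 + 3*a - 18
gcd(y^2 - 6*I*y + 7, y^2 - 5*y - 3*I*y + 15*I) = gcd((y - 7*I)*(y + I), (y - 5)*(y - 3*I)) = 1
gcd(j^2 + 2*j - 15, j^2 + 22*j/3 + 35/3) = j + 5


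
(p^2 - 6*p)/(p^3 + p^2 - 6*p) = (p - 6)/(p^2 + p - 6)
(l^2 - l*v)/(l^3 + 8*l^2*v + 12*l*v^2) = (l - v)/(l^2 + 8*l*v + 12*v^2)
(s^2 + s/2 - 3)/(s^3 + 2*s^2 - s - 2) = (s - 3/2)/(s^2 - 1)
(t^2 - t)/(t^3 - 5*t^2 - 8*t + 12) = t/(t^2 - 4*t - 12)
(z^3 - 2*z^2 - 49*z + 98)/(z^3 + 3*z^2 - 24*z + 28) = (z - 7)/(z - 2)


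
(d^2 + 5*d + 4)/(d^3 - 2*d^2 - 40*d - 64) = (d + 1)/(d^2 - 6*d - 16)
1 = 1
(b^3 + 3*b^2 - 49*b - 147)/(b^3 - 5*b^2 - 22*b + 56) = (b^2 + 10*b + 21)/(b^2 + 2*b - 8)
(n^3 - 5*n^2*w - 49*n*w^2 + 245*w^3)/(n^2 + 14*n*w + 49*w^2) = (n^2 - 12*n*w + 35*w^2)/(n + 7*w)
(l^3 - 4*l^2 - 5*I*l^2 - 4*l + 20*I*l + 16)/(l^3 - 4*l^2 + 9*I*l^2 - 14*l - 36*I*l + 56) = (l^2 - 5*I*l - 4)/(l^2 + 9*I*l - 14)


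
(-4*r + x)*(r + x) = -4*r^2 - 3*r*x + x^2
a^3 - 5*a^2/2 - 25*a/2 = a*(a - 5)*(a + 5/2)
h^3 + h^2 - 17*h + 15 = (h - 3)*(h - 1)*(h + 5)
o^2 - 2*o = o*(o - 2)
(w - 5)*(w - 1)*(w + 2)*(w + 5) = w^4 + w^3 - 27*w^2 - 25*w + 50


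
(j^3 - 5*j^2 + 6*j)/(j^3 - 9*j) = (j - 2)/(j + 3)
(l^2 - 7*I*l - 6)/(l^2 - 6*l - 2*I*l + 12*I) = (l^2 - 7*I*l - 6)/(l^2 - 6*l - 2*I*l + 12*I)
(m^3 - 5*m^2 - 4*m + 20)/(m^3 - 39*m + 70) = (m + 2)/(m + 7)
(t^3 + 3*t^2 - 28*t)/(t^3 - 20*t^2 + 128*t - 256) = t*(t + 7)/(t^2 - 16*t + 64)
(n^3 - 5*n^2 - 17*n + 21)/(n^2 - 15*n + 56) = (n^2 + 2*n - 3)/(n - 8)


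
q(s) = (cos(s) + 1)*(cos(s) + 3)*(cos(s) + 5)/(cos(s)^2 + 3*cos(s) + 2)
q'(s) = (2*sin(s)*cos(s) + 3*sin(s))*(cos(s) + 1)*(cos(s) + 3)*(cos(s) + 5)/(cos(s)^2 + 3*cos(s) + 2)^2 - (cos(s) + 1)*(cos(s) + 3)*sin(s)/(cos(s)^2 + 3*cos(s) + 2) - (cos(s) + 1)*(cos(s) + 5)*sin(s)/(cos(s)^2 + 3*cos(s) + 2) - (cos(s) + 3)*(cos(s) + 5)*sin(s)/(cos(s)^2 + 3*cos(s) + 2) = (sin(s)^2 - 4*cos(s) - 2)*sin(s)/(cos(s) + 2)^2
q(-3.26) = 7.99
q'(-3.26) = 0.23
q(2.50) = 7.70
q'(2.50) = 0.65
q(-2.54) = 7.73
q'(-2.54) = -0.66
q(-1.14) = 7.66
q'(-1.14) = 0.44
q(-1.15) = 7.65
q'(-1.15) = 0.44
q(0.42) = 7.94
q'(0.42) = -0.26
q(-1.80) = 7.47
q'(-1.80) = 0.04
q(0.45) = 7.93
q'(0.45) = -0.28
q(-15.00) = 7.66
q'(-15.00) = -0.62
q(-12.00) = 7.90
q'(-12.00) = -0.34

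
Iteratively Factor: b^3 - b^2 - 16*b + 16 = (b - 4)*(b^2 + 3*b - 4) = (b - 4)*(b - 1)*(b + 4)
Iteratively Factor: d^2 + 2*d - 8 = (d + 4)*(d - 2)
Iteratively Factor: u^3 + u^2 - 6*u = (u)*(u^2 + u - 6) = u*(u + 3)*(u - 2)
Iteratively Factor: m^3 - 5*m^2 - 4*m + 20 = (m - 2)*(m^2 - 3*m - 10) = (m - 5)*(m - 2)*(m + 2)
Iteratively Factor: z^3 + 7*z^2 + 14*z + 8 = (z + 4)*(z^2 + 3*z + 2) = (z + 1)*(z + 4)*(z + 2)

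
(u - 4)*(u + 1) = u^2 - 3*u - 4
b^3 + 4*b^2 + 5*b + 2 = (b + 1)^2*(b + 2)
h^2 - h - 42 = (h - 7)*(h + 6)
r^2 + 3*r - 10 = (r - 2)*(r + 5)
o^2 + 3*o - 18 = (o - 3)*(o + 6)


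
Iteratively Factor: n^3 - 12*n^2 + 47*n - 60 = (n - 5)*(n^2 - 7*n + 12) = (n - 5)*(n - 3)*(n - 4)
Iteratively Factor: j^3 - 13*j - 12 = (j + 3)*(j^2 - 3*j - 4) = (j + 1)*(j + 3)*(j - 4)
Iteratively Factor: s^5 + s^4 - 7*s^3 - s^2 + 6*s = (s + 3)*(s^4 - 2*s^3 - s^2 + 2*s) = (s - 1)*(s + 3)*(s^3 - s^2 - 2*s) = (s - 2)*(s - 1)*(s + 3)*(s^2 + s) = s*(s - 2)*(s - 1)*(s + 3)*(s + 1)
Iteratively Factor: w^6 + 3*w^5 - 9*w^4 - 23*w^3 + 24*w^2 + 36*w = (w - 2)*(w^5 + 5*w^4 + w^3 - 21*w^2 - 18*w) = (w - 2)*(w + 1)*(w^4 + 4*w^3 - 3*w^2 - 18*w) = (w - 2)*(w + 1)*(w + 3)*(w^3 + w^2 - 6*w) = (w - 2)^2*(w + 1)*(w + 3)*(w^2 + 3*w) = w*(w - 2)^2*(w + 1)*(w + 3)*(w + 3)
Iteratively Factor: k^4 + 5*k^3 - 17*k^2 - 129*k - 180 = (k + 4)*(k^3 + k^2 - 21*k - 45) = (k - 5)*(k + 4)*(k^2 + 6*k + 9) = (k - 5)*(k + 3)*(k + 4)*(k + 3)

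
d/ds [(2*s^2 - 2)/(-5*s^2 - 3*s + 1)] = 2*(-3*s^2 - 8*s - 3)/(25*s^4 + 30*s^3 - s^2 - 6*s + 1)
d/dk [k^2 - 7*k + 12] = 2*k - 7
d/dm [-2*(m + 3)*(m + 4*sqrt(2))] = -4*m - 8*sqrt(2) - 6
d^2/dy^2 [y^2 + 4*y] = 2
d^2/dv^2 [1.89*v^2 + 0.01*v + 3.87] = 3.78000000000000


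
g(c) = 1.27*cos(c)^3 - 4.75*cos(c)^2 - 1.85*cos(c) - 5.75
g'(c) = -3.81*sin(c)*cos(c)^2 + 9.5*sin(c)*cos(c) + 1.85*sin(c)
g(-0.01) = -11.08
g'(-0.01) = -0.08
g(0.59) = -9.84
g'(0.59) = 3.96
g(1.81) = -5.60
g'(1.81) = -0.60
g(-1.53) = -5.83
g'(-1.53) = -2.23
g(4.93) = -6.36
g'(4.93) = -3.64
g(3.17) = -9.92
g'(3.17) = 0.33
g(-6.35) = -11.06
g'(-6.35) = -0.50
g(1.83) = -5.61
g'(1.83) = -0.81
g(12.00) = -9.93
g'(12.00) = -3.84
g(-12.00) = -9.93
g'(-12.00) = 3.84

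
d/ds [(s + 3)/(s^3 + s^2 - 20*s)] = (s*(s^2 + s - 20) - (s + 3)*(3*s^2 + 2*s - 20))/(s^2*(s^2 + s - 20)^2)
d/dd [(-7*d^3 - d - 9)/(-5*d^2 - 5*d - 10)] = (-(2*d + 1)*(7*d^3 + d + 9) + (21*d^2 + 1)*(d^2 + d + 2))/(5*(d^2 + d + 2)^2)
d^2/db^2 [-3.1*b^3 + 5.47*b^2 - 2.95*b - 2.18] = 10.94 - 18.6*b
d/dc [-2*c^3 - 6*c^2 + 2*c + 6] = -6*c^2 - 12*c + 2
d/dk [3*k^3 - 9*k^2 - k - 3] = 9*k^2 - 18*k - 1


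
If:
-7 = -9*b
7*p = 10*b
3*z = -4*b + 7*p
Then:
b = 7/9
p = 10/9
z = 14/9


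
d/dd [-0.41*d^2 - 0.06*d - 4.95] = -0.82*d - 0.06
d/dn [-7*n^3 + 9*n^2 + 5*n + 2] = -21*n^2 + 18*n + 5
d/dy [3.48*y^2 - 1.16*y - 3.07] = 6.96*y - 1.16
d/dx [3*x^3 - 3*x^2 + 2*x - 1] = 9*x^2 - 6*x + 2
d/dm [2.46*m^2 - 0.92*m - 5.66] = 4.92*m - 0.92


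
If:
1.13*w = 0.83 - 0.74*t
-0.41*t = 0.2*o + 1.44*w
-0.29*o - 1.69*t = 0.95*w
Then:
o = -4.08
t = 0.45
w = 0.44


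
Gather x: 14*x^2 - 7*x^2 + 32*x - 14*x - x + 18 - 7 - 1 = 7*x^2 + 17*x + 10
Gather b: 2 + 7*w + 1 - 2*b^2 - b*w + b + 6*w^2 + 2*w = -2*b^2 + b*(1 - w) + 6*w^2 + 9*w + 3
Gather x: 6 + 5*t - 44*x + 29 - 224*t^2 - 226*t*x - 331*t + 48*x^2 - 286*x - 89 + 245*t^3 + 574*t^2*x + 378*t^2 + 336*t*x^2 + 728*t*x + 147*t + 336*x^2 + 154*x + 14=245*t^3 + 154*t^2 - 179*t + x^2*(336*t + 384) + x*(574*t^2 + 502*t - 176) - 40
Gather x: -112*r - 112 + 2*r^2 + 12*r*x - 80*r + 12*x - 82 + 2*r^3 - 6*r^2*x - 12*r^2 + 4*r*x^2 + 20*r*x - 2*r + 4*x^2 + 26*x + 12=2*r^3 - 10*r^2 - 194*r + x^2*(4*r + 4) + x*(-6*r^2 + 32*r + 38) - 182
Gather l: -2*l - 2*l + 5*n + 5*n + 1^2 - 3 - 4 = -4*l + 10*n - 6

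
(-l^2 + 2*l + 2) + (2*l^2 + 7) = l^2 + 2*l + 9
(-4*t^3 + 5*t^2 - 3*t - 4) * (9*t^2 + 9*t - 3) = -36*t^5 + 9*t^4 + 30*t^3 - 78*t^2 - 27*t + 12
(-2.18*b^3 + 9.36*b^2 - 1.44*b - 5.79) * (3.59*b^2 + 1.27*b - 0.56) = -7.8262*b^5 + 30.8338*b^4 + 7.9384*b^3 - 27.8565*b^2 - 6.5469*b + 3.2424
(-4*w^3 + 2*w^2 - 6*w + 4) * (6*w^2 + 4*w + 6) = -24*w^5 - 4*w^4 - 52*w^3 + 12*w^2 - 20*w + 24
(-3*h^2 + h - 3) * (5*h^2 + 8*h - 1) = -15*h^4 - 19*h^3 - 4*h^2 - 25*h + 3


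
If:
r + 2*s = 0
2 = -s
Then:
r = 4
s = -2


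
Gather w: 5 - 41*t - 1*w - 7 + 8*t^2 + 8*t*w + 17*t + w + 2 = 8*t^2 + 8*t*w - 24*t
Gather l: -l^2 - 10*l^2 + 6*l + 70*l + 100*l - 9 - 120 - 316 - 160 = -11*l^2 + 176*l - 605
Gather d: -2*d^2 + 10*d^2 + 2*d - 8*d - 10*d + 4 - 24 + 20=8*d^2 - 16*d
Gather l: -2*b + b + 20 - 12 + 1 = 9 - b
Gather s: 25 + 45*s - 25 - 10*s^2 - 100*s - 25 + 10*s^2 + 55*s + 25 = 0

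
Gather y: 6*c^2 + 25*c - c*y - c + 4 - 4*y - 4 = 6*c^2 + 24*c + y*(-c - 4)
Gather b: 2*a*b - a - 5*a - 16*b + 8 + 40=-6*a + b*(2*a - 16) + 48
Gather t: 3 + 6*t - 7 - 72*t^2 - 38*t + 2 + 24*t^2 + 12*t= -48*t^2 - 20*t - 2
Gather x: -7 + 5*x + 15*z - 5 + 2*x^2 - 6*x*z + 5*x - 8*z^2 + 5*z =2*x^2 + x*(10 - 6*z) - 8*z^2 + 20*z - 12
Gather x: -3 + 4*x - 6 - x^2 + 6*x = -x^2 + 10*x - 9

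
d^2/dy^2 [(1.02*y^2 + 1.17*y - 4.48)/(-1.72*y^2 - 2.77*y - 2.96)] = (2.79671999999999*y^3 + 110.679936*y^2 + 163.807296*y + 24.444496)/(5.088448*y^6 + 24.584304*y^5 + 65.862756*y^4 + 105.869677*y^3 + 113.345208*y^2 + 72.808896*y + 25.934336)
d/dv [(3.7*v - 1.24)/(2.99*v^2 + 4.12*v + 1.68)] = (-11.063*v^2 + 7.4152*v + 11.3248)/(8.9401*v^4 + 24.6376*v^3 + 27.0208*v^2 + 13.8432*v + 2.8224)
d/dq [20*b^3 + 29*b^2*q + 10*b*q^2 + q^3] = 29*b^2 + 20*b*q + 3*q^2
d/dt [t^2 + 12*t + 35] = 2*t + 12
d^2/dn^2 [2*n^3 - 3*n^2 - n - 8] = 12*n - 6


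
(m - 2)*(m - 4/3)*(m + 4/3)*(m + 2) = m^4 - 52*m^2/9 + 64/9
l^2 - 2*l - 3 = (l - 3)*(l + 1)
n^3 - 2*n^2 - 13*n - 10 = (n - 5)*(n + 1)*(n + 2)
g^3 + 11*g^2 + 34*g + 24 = (g + 1)*(g + 4)*(g + 6)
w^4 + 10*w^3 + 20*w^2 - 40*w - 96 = (w - 2)*(w + 2)*(w + 4)*(w + 6)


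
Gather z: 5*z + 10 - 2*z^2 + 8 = -2*z^2 + 5*z + 18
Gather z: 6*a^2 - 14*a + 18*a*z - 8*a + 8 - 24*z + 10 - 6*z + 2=6*a^2 - 22*a + z*(18*a - 30) + 20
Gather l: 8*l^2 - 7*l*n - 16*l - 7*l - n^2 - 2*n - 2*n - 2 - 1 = 8*l^2 + l*(-7*n - 23) - n^2 - 4*n - 3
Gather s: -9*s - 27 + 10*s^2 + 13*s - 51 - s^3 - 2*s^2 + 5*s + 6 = -s^3 + 8*s^2 + 9*s - 72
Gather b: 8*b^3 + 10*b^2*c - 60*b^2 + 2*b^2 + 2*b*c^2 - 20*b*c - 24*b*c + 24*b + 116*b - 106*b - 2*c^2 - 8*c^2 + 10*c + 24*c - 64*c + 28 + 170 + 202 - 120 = 8*b^3 + b^2*(10*c - 58) + b*(2*c^2 - 44*c + 34) - 10*c^2 - 30*c + 280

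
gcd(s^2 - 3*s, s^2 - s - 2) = 1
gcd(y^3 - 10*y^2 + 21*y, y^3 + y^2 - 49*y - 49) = y - 7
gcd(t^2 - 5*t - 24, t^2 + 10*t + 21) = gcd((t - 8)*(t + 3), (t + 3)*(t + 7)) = t + 3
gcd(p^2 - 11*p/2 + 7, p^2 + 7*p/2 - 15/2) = 1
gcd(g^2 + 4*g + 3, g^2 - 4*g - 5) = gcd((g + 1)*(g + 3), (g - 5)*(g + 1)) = g + 1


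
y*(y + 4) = y^2 + 4*y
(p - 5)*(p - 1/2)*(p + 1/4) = p^3 - 21*p^2/4 + 9*p/8 + 5/8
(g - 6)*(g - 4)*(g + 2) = g^3 - 8*g^2 + 4*g + 48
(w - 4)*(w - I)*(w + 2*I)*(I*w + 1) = I*w^4 - 4*I*w^3 + 3*I*w^2 + 2*w - 12*I*w - 8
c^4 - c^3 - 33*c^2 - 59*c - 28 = (c - 7)*(c + 1)^2*(c + 4)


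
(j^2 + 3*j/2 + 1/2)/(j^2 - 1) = (j + 1/2)/(j - 1)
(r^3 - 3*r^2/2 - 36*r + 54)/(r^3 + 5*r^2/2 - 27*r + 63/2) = (r^2 - 36)/(r^2 + 4*r - 21)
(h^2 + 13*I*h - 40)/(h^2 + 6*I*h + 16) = (h + 5*I)/(h - 2*I)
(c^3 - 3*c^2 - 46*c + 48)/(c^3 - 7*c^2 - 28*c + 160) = (c^2 + 5*c - 6)/(c^2 + c - 20)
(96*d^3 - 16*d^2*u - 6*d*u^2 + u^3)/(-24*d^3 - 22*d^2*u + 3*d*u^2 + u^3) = (-24*d^2 - 2*d*u + u^2)/(6*d^2 + 7*d*u + u^2)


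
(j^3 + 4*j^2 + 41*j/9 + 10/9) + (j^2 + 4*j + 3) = j^3 + 5*j^2 + 77*j/9 + 37/9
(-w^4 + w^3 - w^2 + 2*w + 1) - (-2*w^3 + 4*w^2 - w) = -w^4 + 3*w^3 - 5*w^2 + 3*w + 1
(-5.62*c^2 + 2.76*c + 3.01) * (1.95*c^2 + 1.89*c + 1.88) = -10.959*c^4 - 5.2398*c^3 + 0.520299999999999*c^2 + 10.8777*c + 5.6588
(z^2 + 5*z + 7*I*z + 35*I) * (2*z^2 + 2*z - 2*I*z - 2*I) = 2*z^4 + 12*z^3 + 12*I*z^3 + 24*z^2 + 72*I*z^2 + 84*z + 60*I*z + 70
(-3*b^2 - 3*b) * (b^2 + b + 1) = -3*b^4 - 6*b^3 - 6*b^2 - 3*b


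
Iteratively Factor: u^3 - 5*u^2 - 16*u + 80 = (u - 4)*(u^2 - u - 20) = (u - 5)*(u - 4)*(u + 4)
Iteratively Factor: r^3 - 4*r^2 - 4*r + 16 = (r - 4)*(r^2 - 4) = (r - 4)*(r + 2)*(r - 2)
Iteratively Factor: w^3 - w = (w - 1)*(w^2 + w) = (w - 1)*(w + 1)*(w)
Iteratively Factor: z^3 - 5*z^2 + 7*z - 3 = (z - 1)*(z^2 - 4*z + 3) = (z - 3)*(z - 1)*(z - 1)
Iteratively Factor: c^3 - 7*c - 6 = (c + 2)*(c^2 - 2*c - 3) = (c - 3)*(c + 2)*(c + 1)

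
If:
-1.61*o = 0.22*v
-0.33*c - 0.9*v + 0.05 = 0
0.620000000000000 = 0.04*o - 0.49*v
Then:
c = 3.56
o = 0.17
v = -1.25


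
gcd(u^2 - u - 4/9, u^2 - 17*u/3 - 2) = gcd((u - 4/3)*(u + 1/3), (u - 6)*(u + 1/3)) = u + 1/3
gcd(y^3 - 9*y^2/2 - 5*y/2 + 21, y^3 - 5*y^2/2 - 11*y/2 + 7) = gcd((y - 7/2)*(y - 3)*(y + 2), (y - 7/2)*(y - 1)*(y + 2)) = y^2 - 3*y/2 - 7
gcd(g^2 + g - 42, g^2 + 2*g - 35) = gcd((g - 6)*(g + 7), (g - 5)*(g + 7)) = g + 7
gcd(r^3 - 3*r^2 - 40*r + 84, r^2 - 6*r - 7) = r - 7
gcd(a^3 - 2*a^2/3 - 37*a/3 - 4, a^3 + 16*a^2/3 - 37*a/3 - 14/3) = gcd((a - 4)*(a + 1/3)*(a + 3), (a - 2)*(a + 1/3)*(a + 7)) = a + 1/3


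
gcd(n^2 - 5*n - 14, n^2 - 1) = 1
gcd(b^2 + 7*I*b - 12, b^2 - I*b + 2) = 1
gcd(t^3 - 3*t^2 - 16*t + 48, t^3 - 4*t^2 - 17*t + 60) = t^2 + t - 12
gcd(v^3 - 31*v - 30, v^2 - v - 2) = v + 1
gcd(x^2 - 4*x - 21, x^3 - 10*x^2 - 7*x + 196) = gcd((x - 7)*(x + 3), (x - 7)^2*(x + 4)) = x - 7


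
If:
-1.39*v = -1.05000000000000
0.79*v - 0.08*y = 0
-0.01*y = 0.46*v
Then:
No Solution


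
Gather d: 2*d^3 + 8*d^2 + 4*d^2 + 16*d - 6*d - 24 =2*d^3 + 12*d^2 + 10*d - 24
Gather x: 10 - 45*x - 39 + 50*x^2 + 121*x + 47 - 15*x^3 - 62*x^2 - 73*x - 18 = -15*x^3 - 12*x^2 + 3*x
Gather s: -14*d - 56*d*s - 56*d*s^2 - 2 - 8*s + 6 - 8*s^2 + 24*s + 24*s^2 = -14*d + s^2*(16 - 56*d) + s*(16 - 56*d) + 4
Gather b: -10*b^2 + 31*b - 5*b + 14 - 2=-10*b^2 + 26*b + 12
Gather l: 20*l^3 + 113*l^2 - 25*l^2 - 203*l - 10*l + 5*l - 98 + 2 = 20*l^3 + 88*l^2 - 208*l - 96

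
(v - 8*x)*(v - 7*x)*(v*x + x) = v^3*x - 15*v^2*x^2 + v^2*x + 56*v*x^3 - 15*v*x^2 + 56*x^3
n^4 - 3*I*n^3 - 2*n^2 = n^2*(n - 2*I)*(n - I)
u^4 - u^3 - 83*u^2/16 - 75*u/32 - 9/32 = (u - 3)*(u + 1/4)^2*(u + 3/2)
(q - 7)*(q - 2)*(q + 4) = q^3 - 5*q^2 - 22*q + 56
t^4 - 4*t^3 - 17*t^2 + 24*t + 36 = (t - 6)*(t - 2)*(t + 1)*(t + 3)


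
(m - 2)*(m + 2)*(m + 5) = m^3 + 5*m^2 - 4*m - 20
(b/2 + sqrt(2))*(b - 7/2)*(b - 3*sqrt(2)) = b^3/2 - 7*b^2/4 - sqrt(2)*b^2/2 - 6*b + 7*sqrt(2)*b/4 + 21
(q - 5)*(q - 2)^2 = q^3 - 9*q^2 + 24*q - 20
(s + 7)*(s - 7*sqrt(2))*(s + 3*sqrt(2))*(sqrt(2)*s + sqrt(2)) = sqrt(2)*s^4 - 8*s^3 + 8*sqrt(2)*s^3 - 64*s^2 - 35*sqrt(2)*s^2 - 336*sqrt(2)*s - 56*s - 294*sqrt(2)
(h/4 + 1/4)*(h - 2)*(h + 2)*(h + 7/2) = h^4/4 + 9*h^3/8 - h^2/8 - 9*h/2 - 7/2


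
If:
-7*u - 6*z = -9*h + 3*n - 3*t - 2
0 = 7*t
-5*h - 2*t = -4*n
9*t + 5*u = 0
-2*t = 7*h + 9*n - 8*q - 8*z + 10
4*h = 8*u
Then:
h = 0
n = 0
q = 11/12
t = 0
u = 0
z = 1/3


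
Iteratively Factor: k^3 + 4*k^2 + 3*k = (k + 3)*(k^2 + k) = k*(k + 3)*(k + 1)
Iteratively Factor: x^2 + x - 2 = (x + 2)*(x - 1)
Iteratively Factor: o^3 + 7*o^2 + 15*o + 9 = (o + 3)*(o^2 + 4*o + 3) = (o + 3)^2*(o + 1)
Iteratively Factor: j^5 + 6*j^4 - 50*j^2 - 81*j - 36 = (j + 1)*(j^4 + 5*j^3 - 5*j^2 - 45*j - 36) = (j + 1)*(j + 3)*(j^3 + 2*j^2 - 11*j - 12) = (j - 3)*(j + 1)*(j + 3)*(j^2 + 5*j + 4) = (j - 3)*(j + 1)*(j + 3)*(j + 4)*(j + 1)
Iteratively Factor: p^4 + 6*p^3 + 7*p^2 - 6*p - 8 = (p + 4)*(p^3 + 2*p^2 - p - 2) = (p - 1)*(p + 4)*(p^2 + 3*p + 2) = (p - 1)*(p + 1)*(p + 4)*(p + 2)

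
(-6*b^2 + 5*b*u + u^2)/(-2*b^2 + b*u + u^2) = (6*b + u)/(2*b + u)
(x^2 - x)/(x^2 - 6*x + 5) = x/(x - 5)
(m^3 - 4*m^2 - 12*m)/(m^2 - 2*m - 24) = m*(m + 2)/(m + 4)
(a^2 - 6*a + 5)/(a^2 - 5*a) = (a - 1)/a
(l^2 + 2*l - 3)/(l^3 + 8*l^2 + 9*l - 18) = 1/(l + 6)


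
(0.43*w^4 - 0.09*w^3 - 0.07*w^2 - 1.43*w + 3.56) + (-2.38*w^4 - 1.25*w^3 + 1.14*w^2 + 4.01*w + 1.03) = -1.95*w^4 - 1.34*w^3 + 1.07*w^2 + 2.58*w + 4.59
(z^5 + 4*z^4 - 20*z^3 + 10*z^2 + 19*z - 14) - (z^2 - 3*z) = z^5 + 4*z^4 - 20*z^3 + 9*z^2 + 22*z - 14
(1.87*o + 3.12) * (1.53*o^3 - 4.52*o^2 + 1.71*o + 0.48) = 2.8611*o^4 - 3.6788*o^3 - 10.9047*o^2 + 6.2328*o + 1.4976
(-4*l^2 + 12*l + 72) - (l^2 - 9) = -5*l^2 + 12*l + 81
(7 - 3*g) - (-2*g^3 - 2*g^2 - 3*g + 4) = 2*g^3 + 2*g^2 + 3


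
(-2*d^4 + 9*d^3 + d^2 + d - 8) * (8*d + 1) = -16*d^5 + 70*d^4 + 17*d^3 + 9*d^2 - 63*d - 8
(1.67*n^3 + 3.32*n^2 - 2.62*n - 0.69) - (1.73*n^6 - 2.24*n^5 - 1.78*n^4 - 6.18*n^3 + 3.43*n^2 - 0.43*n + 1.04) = -1.73*n^6 + 2.24*n^5 + 1.78*n^4 + 7.85*n^3 - 0.11*n^2 - 2.19*n - 1.73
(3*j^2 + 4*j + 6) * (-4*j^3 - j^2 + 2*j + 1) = -12*j^5 - 19*j^4 - 22*j^3 + 5*j^2 + 16*j + 6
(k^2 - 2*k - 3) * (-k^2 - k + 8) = -k^4 + k^3 + 13*k^2 - 13*k - 24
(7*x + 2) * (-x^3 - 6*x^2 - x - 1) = -7*x^4 - 44*x^3 - 19*x^2 - 9*x - 2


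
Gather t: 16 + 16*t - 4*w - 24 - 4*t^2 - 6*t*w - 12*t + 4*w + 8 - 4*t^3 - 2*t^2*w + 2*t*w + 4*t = -4*t^3 + t^2*(-2*w - 4) + t*(8 - 4*w)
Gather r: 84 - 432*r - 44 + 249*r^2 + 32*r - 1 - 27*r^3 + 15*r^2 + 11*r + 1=-27*r^3 + 264*r^2 - 389*r + 40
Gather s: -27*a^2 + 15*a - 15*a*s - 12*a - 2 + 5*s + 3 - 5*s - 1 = -27*a^2 - 15*a*s + 3*a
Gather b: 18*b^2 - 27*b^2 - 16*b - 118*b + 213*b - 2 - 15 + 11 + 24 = -9*b^2 + 79*b + 18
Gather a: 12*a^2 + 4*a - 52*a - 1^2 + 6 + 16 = 12*a^2 - 48*a + 21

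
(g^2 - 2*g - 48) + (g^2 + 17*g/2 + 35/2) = 2*g^2 + 13*g/2 - 61/2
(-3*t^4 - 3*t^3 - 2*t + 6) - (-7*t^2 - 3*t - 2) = -3*t^4 - 3*t^3 + 7*t^2 + t + 8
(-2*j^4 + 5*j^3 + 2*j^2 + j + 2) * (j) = -2*j^5 + 5*j^4 + 2*j^3 + j^2 + 2*j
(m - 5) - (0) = m - 5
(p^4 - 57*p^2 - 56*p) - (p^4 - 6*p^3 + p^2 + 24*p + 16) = 6*p^3 - 58*p^2 - 80*p - 16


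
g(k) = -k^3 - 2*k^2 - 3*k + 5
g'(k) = -3*k^2 - 4*k - 3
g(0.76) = 1.13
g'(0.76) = -7.77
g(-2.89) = 21.10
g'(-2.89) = -16.50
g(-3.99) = 48.65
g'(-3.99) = -34.80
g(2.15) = -20.63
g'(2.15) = -25.47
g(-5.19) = 106.50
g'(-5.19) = -63.05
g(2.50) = -30.62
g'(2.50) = -31.75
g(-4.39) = 64.23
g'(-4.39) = -43.26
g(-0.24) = 5.62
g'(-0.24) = -2.21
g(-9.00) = 599.00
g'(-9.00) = -210.00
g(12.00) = -2047.00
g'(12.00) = -483.00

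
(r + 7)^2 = r^2 + 14*r + 49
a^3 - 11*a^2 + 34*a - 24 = (a - 6)*(a - 4)*(a - 1)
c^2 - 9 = (c - 3)*(c + 3)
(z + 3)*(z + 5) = z^2 + 8*z + 15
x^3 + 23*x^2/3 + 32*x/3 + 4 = (x + 2/3)*(x + 1)*(x + 6)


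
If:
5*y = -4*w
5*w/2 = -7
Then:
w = -14/5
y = 56/25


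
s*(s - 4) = s^2 - 4*s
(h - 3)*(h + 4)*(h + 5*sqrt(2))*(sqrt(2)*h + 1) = sqrt(2)*h^4 + sqrt(2)*h^3 + 11*h^3 - 7*sqrt(2)*h^2 + 11*h^2 - 132*h + 5*sqrt(2)*h - 60*sqrt(2)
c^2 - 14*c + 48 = (c - 8)*(c - 6)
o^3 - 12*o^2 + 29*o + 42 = (o - 7)*(o - 6)*(o + 1)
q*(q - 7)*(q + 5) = q^3 - 2*q^2 - 35*q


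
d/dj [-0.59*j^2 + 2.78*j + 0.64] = 2.78 - 1.18*j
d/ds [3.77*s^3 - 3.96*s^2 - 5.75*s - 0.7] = 11.31*s^2 - 7.92*s - 5.75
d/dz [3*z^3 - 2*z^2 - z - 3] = 9*z^2 - 4*z - 1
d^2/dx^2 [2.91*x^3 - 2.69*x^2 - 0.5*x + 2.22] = 17.46*x - 5.38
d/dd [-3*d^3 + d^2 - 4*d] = -9*d^2 + 2*d - 4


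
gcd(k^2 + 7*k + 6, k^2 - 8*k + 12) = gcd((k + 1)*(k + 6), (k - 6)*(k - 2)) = 1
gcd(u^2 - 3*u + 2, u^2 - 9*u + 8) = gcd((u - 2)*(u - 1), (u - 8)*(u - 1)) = u - 1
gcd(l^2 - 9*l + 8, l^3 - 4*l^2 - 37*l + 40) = l^2 - 9*l + 8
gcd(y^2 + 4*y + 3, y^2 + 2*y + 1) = y + 1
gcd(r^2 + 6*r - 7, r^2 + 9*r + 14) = r + 7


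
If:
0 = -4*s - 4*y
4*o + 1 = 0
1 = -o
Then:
No Solution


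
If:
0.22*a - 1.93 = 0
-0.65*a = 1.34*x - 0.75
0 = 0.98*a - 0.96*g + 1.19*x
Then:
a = 8.77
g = 4.37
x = -3.70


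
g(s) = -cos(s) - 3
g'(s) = sin(s)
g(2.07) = -2.52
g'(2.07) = 0.88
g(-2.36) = -2.29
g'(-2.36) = -0.70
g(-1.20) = -3.36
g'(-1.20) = -0.93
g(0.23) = -3.97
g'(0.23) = 0.23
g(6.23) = -4.00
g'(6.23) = -0.05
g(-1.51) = -3.06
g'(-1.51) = -1.00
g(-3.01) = -2.01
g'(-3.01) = -0.13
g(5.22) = -3.49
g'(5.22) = -0.87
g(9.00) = -2.09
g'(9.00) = 0.41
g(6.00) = -3.96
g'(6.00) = -0.28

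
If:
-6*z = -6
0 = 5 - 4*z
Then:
No Solution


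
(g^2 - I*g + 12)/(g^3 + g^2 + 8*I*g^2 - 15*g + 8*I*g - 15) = (g - 4*I)/(g^2 + g*(1 + 5*I) + 5*I)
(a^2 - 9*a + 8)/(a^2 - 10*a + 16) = (a - 1)/(a - 2)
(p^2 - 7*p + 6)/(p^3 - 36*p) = (p - 1)/(p*(p + 6))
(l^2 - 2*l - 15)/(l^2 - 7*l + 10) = (l + 3)/(l - 2)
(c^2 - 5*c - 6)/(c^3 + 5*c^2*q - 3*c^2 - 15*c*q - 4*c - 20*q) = (c - 6)/(c^2 + 5*c*q - 4*c - 20*q)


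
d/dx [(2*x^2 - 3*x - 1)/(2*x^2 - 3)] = (6*x^2 - 8*x + 9)/(4*x^4 - 12*x^2 + 9)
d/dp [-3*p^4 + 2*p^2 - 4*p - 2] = -12*p^3 + 4*p - 4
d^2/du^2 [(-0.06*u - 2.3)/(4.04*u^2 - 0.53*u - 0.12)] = ((0.06*u + 2.3)*(8.08*u - 0.53)*(16.16*u - 1.06) + (1.4544*u + 18.5204)*(-4.04*u^2 + 0.53*u + 0.12))/(-4.04*u^2 + 0.53*u + 0.12)^3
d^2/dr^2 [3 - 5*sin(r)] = 5*sin(r)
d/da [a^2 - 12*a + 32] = 2*a - 12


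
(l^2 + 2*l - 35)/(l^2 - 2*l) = (l^2 + 2*l - 35)/(l*(l - 2))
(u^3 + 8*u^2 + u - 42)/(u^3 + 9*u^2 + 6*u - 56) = (u + 3)/(u + 4)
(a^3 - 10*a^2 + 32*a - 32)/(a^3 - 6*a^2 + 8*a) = (a - 4)/a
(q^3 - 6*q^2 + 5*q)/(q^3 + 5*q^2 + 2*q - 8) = q*(q - 5)/(q^2 + 6*q + 8)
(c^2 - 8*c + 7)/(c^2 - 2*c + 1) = (c - 7)/(c - 1)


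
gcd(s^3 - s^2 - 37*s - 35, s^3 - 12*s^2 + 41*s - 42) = s - 7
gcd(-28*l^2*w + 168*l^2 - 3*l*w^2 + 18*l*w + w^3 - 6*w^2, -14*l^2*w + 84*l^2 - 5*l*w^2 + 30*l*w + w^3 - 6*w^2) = -7*l*w + 42*l + w^2 - 6*w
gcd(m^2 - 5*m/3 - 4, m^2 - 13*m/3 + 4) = m - 3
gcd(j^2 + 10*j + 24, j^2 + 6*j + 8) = j + 4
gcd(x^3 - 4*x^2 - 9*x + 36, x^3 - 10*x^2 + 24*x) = x - 4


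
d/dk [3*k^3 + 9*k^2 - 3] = 9*k*(k + 2)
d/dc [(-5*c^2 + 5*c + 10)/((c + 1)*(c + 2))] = -20/(c^2 + 4*c + 4)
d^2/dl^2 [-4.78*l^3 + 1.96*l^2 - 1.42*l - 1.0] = 3.92 - 28.68*l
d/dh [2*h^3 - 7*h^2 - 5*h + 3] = 6*h^2 - 14*h - 5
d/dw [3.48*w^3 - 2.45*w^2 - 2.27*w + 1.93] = 10.44*w^2 - 4.9*w - 2.27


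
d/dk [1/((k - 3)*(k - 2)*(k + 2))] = (-(k - 3)*(k - 2) - (k - 3)*(k + 2) - (k - 2)*(k + 2))/((k - 3)^2*(k - 2)^2*(k + 2)^2)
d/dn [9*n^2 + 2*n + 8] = 18*n + 2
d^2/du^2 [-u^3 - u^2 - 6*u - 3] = -6*u - 2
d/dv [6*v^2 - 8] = 12*v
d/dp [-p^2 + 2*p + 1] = 2 - 2*p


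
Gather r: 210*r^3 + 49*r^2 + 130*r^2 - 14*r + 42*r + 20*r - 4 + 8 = 210*r^3 + 179*r^2 + 48*r + 4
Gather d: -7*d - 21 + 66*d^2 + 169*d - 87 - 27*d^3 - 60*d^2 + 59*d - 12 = -27*d^3 + 6*d^2 + 221*d - 120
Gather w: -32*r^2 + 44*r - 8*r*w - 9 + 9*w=-32*r^2 + 44*r + w*(9 - 8*r) - 9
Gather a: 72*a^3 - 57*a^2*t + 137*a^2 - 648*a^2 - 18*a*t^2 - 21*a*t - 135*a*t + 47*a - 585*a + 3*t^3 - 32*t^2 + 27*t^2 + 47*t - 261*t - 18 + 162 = 72*a^3 + a^2*(-57*t - 511) + a*(-18*t^2 - 156*t - 538) + 3*t^3 - 5*t^2 - 214*t + 144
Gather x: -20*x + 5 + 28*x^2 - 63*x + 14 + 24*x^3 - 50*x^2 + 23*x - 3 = 24*x^3 - 22*x^2 - 60*x + 16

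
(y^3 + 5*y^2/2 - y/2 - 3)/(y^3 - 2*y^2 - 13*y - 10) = (2*y^2 + y - 3)/(2*(y^2 - 4*y - 5))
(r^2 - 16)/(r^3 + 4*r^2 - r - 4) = (r - 4)/(r^2 - 1)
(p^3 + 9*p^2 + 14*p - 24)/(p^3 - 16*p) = (p^2 + 5*p - 6)/(p*(p - 4))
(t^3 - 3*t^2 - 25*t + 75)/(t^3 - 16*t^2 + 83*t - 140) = (t^2 + 2*t - 15)/(t^2 - 11*t + 28)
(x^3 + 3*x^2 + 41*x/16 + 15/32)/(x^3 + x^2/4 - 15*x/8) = (16*x^2 + 24*x + 5)/(4*x*(4*x - 5))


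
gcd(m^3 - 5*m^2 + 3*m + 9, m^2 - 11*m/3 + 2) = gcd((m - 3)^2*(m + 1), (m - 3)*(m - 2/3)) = m - 3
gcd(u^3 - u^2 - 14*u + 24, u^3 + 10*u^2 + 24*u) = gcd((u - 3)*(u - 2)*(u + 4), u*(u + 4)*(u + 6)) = u + 4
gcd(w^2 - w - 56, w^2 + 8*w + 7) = w + 7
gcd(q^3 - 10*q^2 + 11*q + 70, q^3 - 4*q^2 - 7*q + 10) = q^2 - 3*q - 10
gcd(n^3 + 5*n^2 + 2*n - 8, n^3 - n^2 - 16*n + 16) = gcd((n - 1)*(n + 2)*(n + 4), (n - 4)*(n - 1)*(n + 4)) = n^2 + 3*n - 4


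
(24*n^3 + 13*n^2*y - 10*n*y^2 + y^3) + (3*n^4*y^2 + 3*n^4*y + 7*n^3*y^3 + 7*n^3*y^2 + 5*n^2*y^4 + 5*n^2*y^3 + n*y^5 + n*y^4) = 3*n^4*y^2 + 3*n^4*y + 7*n^3*y^3 + 7*n^3*y^2 + 24*n^3 + 5*n^2*y^4 + 5*n^2*y^3 + 13*n^2*y + n*y^5 + n*y^4 - 10*n*y^2 + y^3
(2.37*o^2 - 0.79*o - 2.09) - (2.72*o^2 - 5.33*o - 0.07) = -0.35*o^2 + 4.54*o - 2.02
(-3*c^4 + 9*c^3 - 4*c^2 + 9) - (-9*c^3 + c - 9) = -3*c^4 + 18*c^3 - 4*c^2 - c + 18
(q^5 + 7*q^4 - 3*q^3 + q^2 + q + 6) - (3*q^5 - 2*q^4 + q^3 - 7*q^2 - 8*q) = -2*q^5 + 9*q^4 - 4*q^3 + 8*q^2 + 9*q + 6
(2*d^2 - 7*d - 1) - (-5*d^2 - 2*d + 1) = 7*d^2 - 5*d - 2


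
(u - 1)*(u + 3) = u^2 + 2*u - 3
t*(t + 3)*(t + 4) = t^3 + 7*t^2 + 12*t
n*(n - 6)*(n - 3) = n^3 - 9*n^2 + 18*n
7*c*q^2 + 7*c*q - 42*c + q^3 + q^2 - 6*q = (7*c + q)*(q - 2)*(q + 3)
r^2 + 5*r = r*(r + 5)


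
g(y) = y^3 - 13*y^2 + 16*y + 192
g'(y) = 3*y^2 - 26*y + 16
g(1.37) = 192.09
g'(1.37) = -13.99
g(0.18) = 194.46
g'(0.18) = 11.42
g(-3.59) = -79.25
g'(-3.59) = 148.00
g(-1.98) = 101.59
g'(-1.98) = 79.24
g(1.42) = 191.37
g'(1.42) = -14.87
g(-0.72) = 173.37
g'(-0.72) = 36.28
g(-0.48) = 181.21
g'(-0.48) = 29.17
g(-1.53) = 133.51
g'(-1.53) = 62.80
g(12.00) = 240.00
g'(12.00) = 136.00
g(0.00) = 192.00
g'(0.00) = 16.00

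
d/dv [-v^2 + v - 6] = 1 - 2*v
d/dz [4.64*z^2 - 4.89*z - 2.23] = 9.28*z - 4.89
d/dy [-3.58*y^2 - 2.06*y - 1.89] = -7.16*y - 2.06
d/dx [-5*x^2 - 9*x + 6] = -10*x - 9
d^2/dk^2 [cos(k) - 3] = -cos(k)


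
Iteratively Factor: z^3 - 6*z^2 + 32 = (z - 4)*(z^2 - 2*z - 8) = (z - 4)*(z + 2)*(z - 4)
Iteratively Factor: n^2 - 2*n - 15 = (n + 3)*(n - 5)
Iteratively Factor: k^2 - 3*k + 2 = (k - 1)*(k - 2)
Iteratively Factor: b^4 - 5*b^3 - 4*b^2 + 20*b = (b - 5)*(b^3 - 4*b) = (b - 5)*(b + 2)*(b^2 - 2*b) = b*(b - 5)*(b + 2)*(b - 2)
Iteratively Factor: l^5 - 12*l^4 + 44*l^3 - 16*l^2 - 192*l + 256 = (l + 2)*(l^4 - 14*l^3 + 72*l^2 - 160*l + 128) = (l - 4)*(l + 2)*(l^3 - 10*l^2 + 32*l - 32) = (l - 4)^2*(l + 2)*(l^2 - 6*l + 8) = (l - 4)^3*(l + 2)*(l - 2)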